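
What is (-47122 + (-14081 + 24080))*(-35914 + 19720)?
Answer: 601169862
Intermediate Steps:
(-47122 + (-14081 + 24080))*(-35914 + 19720) = (-47122 + 9999)*(-16194) = -37123*(-16194) = 601169862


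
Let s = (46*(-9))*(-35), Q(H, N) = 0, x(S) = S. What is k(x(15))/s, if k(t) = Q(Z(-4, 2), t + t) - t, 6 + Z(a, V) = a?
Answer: -1/966 ≈ -0.0010352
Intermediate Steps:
Z(a, V) = -6 + a
s = 14490 (s = -414*(-35) = 14490)
k(t) = -t (k(t) = 0 - t = -t)
k(x(15))/s = -1*15/14490 = -15*1/14490 = -1/966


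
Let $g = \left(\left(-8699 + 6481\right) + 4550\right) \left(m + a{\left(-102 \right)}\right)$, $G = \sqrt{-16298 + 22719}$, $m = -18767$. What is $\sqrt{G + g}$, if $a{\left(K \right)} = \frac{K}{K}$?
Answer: $\sqrt{-43762312 + \sqrt{6421}} \approx 6615.3 i$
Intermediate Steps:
$G = \sqrt{6421} \approx 80.131$
$a{\left(K \right)} = 1$
$g = -43762312$ ($g = \left(\left(-8699 + 6481\right) + 4550\right) \left(-18767 + 1\right) = \left(-2218 + 4550\right) \left(-18766\right) = 2332 \left(-18766\right) = -43762312$)
$\sqrt{G + g} = \sqrt{\sqrt{6421} - 43762312} = \sqrt{-43762312 + \sqrt{6421}}$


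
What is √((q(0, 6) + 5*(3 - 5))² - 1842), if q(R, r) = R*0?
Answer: I*√1742 ≈ 41.737*I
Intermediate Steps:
q(R, r) = 0
√((q(0, 6) + 5*(3 - 5))² - 1842) = √((0 + 5*(3 - 5))² - 1842) = √((0 + 5*(-2))² - 1842) = √((0 - 10)² - 1842) = √((-10)² - 1842) = √(100 - 1842) = √(-1742) = I*√1742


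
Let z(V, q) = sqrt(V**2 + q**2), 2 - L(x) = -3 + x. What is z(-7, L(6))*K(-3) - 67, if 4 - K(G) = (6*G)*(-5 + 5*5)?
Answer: -67 + 1820*sqrt(2) ≈ 2506.9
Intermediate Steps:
L(x) = 5 - x (L(x) = 2 - (-3 + x) = 2 + (3 - x) = 5 - x)
K(G) = 4 - 120*G (K(G) = 4 - 6*G*(-5 + 5*5) = 4 - 6*G*(-5 + 25) = 4 - 6*G*20 = 4 - 120*G)
z(-7, L(6))*K(-3) - 67 = sqrt((-7)**2 + (5 - 1*6)**2)*(4 - 120*(-3)) - 67 = sqrt(49 + (5 - 6)**2)*(4 + 360) - 67 = sqrt(49 + (-1)**2)*364 - 67 = sqrt(49 + 1)*364 - 67 = sqrt(50)*364 - 67 = (5*sqrt(2))*364 - 67 = 1820*sqrt(2) - 67 = -67 + 1820*sqrt(2)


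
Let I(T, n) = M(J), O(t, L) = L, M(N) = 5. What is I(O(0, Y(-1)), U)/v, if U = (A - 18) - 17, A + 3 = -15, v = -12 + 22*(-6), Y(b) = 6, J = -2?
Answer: -5/144 ≈ -0.034722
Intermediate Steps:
v = -144 (v = -12 - 132 = -144)
A = -18 (A = -3 - 15 = -18)
U = -53 (U = (-18 - 18) - 17 = -36 - 17 = -53)
I(T, n) = 5
I(O(0, Y(-1)), U)/v = 5/(-144) = 5*(-1/144) = -5/144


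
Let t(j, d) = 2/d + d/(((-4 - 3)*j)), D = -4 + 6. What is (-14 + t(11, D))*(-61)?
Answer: 61183/77 ≈ 794.58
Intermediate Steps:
D = 2
t(j, d) = 2/d - d/(7*j) (t(j, d) = 2/d + d/((-7*j)) = 2/d + d*(-1/(7*j)) = 2/d - d/(7*j))
(-14 + t(11, D))*(-61) = (-14 + (2/2 - 1/7*2/11))*(-61) = (-14 + (2*(1/2) - 1/7*2*1/11))*(-61) = (-14 + (1 - 2/77))*(-61) = (-14 + 75/77)*(-61) = -1003/77*(-61) = 61183/77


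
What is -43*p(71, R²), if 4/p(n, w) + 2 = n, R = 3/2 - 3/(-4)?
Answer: -172/69 ≈ -2.4928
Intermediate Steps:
R = 9/4 (R = 3*(½) - 3*(-¼) = 3/2 + ¾ = 9/4 ≈ 2.2500)
p(n, w) = 4/(-2 + n)
-43*p(71, R²) = -172/(-2 + 71) = -172/69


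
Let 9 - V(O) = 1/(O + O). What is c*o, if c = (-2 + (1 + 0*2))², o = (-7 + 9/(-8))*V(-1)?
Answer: -1235/16 ≈ -77.188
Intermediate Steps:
V(O) = 9 - 1/(2*O) (V(O) = 9 - 1/(O + O) = 9 - 1/(2*O))
o = -1235/16 (o = (-7 + 9/(-8))*(9 - ½/(-1)) = (-7 + 9*(-⅛))*(9 - ½*(-1)) = (-7 - 9/8)*(9 + ½) = -65/8*19/2 = -1235/16 ≈ -77.188)
c = 1 (c = (-2 + (1 + 0))² = (-2 + 1)² = (-1)² = 1)
c*o = 1*(-1235/16) = -1235/16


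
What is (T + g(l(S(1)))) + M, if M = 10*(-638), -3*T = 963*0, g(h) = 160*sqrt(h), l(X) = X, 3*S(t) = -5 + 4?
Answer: -6380 + 160*I*sqrt(3)/3 ≈ -6380.0 + 92.376*I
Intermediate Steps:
S(t) = -1/3 (S(t) = (-5 + 4)/3 = (1/3)*(-1) = -1/3)
T = 0 (T = -321*0 = -1/3*0 = 0)
M = -6380
(T + g(l(S(1)))) + M = (0 + 160*sqrt(-1/3)) - 6380 = (0 + 160*(I*sqrt(3)/3)) - 6380 = (0 + 160*I*sqrt(3)/3) - 6380 = 160*I*sqrt(3)/3 - 6380 = -6380 + 160*I*sqrt(3)/3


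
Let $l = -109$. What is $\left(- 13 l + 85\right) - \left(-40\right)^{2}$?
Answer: $-98$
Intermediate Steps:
$\left(- 13 l + 85\right) - \left(-40\right)^{2} = \left(\left(-13\right) \left(-109\right) + 85\right) - \left(-40\right)^{2} = \left(1417 + 85\right) - 1600 = 1502 - 1600 = -98$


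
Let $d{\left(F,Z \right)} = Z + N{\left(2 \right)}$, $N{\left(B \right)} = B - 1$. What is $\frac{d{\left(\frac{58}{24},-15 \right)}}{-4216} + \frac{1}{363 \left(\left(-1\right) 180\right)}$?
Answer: $\frac{56909}{17217090} \approx 0.0033054$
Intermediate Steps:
$N{\left(B \right)} = -1 + B$
$d{\left(F,Z \right)} = 1 + Z$ ($d{\left(F,Z \right)} = Z + \left(-1 + 2\right) = Z + 1 = 1 + Z$)
$\frac{d{\left(\frac{58}{24},-15 \right)}}{-4216} + \frac{1}{363 \left(\left(-1\right) 180\right)} = \frac{1 - 15}{-4216} + \frac{1}{363 \left(\left(-1\right) 180\right)} = \left(-14\right) \left(- \frac{1}{4216}\right) + \frac{1}{363 \left(-180\right)} = \frac{7}{2108} + \frac{1}{363} \left(- \frac{1}{180}\right) = \frac{7}{2108} - \frac{1}{65340} = \frac{56909}{17217090}$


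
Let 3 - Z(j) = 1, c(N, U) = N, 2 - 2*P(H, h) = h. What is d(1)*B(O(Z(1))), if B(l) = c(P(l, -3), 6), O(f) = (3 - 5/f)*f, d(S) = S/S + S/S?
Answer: 5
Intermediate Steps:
P(H, h) = 1 - h/2
d(S) = 2 (d(S) = 1 + 1 = 2)
Z(j) = 2 (Z(j) = 3 - 1*1 = 3 - 1 = 2)
O(f) = f*(3 - 5/f)
B(l) = 5/2 (B(l) = 1 - ½*(-3) = 1 + 3/2 = 5/2)
d(1)*B(O(Z(1))) = 2*(5/2) = 5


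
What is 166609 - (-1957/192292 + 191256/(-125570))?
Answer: 2011497835300601/12073053220 ≈ 1.6661e+5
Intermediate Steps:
166609 - (-1957/192292 + 191256/(-125570)) = 166609 - (-1957*1/192292 + 191256*(-1/125570)) = 166609 - (-1957/192292 - 95628/62785) = 166609 - 1*(-18511369621/12073053220) = 166609 + 18511369621/12073053220 = 2011497835300601/12073053220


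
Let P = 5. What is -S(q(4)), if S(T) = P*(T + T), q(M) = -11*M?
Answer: 440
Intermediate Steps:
S(T) = 10*T (S(T) = 5*(T + T) = 5*(2*T) = 10*T)
-S(q(4)) = -10*(-11*4) = -10*(-44) = -1*(-440) = 440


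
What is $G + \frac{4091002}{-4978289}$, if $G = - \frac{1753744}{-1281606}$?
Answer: $\frac{1743795877402}{3190102526067} \approx 0.54663$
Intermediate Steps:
$G = \frac{876872}{640803}$ ($G = \left(-1753744\right) \left(- \frac{1}{1281606}\right) = \frac{876872}{640803} \approx 1.3684$)
$G + \frac{4091002}{-4978289} = \frac{876872}{640803} + \frac{4091002}{-4978289} = \frac{876872}{640803} + 4091002 \left(- \frac{1}{4978289}\right) = \frac{876872}{640803} - \frac{4091002}{4978289} = \frac{1743795877402}{3190102526067}$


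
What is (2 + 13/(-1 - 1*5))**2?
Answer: 1/36 ≈ 0.027778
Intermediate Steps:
(2 + 13/(-1 - 1*5))**2 = (2 + 13/(-1 - 5))**2 = (2 + 13/(-6))**2 = (2 + 13*(-1/6))**2 = (2 - 13/6)**2 = (-1/6)**2 = 1/36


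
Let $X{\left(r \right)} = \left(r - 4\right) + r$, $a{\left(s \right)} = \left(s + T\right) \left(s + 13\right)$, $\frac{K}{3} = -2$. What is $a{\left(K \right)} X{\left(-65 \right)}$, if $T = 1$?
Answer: $4690$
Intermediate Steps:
$K = -6$ ($K = 3 \left(-2\right) = -6$)
$a{\left(s \right)} = \left(1 + s\right) \left(13 + s\right)$ ($a{\left(s \right)} = \left(s + 1\right) \left(s + 13\right) = \left(1 + s\right) \left(13 + s\right)$)
$X{\left(r \right)} = -4 + 2 r$ ($X{\left(r \right)} = \left(-4 + r\right) + r = -4 + 2 r$)
$a{\left(K \right)} X{\left(-65 \right)} = \left(13 + \left(-6\right)^{2} + 14 \left(-6\right)\right) \left(-4 + 2 \left(-65\right)\right) = \left(13 + 36 - 84\right) \left(-4 - 130\right) = \left(-35\right) \left(-134\right) = 4690$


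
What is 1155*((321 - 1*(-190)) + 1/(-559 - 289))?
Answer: 500492685/848 ≈ 5.9020e+5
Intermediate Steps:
1155*((321 - 1*(-190)) + 1/(-559 - 289)) = 1155*((321 + 190) + 1/(-848)) = 1155*(511 - 1/848) = 1155*(433327/848) = 500492685/848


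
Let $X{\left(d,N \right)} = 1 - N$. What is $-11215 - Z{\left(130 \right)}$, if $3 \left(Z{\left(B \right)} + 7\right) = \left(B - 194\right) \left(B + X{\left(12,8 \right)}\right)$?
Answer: $-8584$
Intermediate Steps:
$Z{\left(B \right)} = -7 + \frac{\left(-194 + B\right) \left(-7 + B\right)}{3}$ ($Z{\left(B \right)} = -7 + \frac{\left(B - 194\right) \left(B + \left(1 - 8\right)\right)}{3} = -7 + \frac{\left(-194 + B\right) \left(B + \left(1 - 8\right)\right)}{3} = -7 + \frac{\left(-194 + B\right) \left(B - 7\right)}{3} = -7 + \frac{\left(-194 + B\right) \left(-7 + B\right)}{3}$)
$-11215 - Z{\left(130 \right)} = -11215 - \left(\frac{1337}{3} - 8710 + \frac{130^{2}}{3}\right) = -11215 - \left(\frac{1337}{3} - 8710 + \frac{1}{3} \cdot 16900\right) = -11215 - \left(\frac{1337}{3} - 8710 + \frac{16900}{3}\right) = -11215 - -2631 = -11215 + 2631 = -8584$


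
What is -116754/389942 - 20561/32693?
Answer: -5917317992/6374186903 ≈ -0.92832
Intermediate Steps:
-116754/389942 - 20561/32693 = -116754*1/389942 - 20561*1/32693 = -58377/194971 - 20561/32693 = -5917317992/6374186903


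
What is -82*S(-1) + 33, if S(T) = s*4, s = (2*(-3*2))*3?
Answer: 11841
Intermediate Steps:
s = -36 (s = (2*(-6))*3 = -12*3 = -36)
S(T) = -144 (S(T) = -36*4 = -144)
-82*S(-1) + 33 = -82*(-144) + 33 = 11808 + 33 = 11841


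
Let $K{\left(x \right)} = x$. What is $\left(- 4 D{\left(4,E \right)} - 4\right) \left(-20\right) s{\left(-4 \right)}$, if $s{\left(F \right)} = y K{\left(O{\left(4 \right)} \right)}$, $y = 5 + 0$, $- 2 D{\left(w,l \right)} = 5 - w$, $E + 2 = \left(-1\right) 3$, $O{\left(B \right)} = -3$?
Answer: $-600$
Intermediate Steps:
$E = -5$ ($E = -2 - 3 = -5$)
$D{\left(w,l \right)} = - \frac{5}{2} + \frac{w}{2}$ ($D{\left(w,l \right)} = - \frac{5 - w}{2} = - \frac{5}{2} + \frac{w}{2}$)
$y = 5$
$s{\left(F \right)} = -15$ ($s{\left(F \right)} = 5 \left(-3\right) = -15$)
$\left(- 4 D{\left(4,E \right)} - 4\right) \left(-20\right) s{\left(-4 \right)} = \left(- 4 \left(- \frac{5}{2} + \frac{1}{2} \cdot 4\right) - 4\right) \left(-20\right) \left(-15\right) = \left(- 4 \left(- \frac{5}{2} + 2\right) - 4\right) \left(-20\right) \left(-15\right) = \left(\left(-4\right) \left(- \frac{1}{2}\right) - 4\right) \left(-20\right) \left(-15\right) = \left(2 - 4\right) \left(-20\right) \left(-15\right) = \left(-2\right) \left(-20\right) \left(-15\right) = 40 \left(-15\right) = -600$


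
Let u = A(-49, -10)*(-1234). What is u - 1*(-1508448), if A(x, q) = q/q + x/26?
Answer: 19624015/13 ≈ 1.5095e+6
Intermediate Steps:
A(x, q) = 1 + x/26 (A(x, q) = 1 + x*(1/26) = 1 + x/26)
u = 14191/13 (u = (1 + (1/26)*(-49))*(-1234) = (1 - 49/26)*(-1234) = -23/26*(-1234) = 14191/13 ≈ 1091.6)
u - 1*(-1508448) = 14191/13 - 1*(-1508448) = 14191/13 + 1508448 = 19624015/13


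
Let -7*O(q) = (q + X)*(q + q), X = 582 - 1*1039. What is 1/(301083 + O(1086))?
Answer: 7/741393 ≈ 9.4417e-6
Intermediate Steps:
X = -457 (X = 582 - 1039 = -457)
O(q) = -2*q*(-457 + q)/7 (O(q) = -(q - 457)*(q + q)/7 = -(-457 + q)*2*q/7 = -2*q*(-457 + q)/7)
1/(301083 + O(1086)) = 1/(301083 + (2/7)*1086*(457 - 1*1086)) = 1/(301083 + (2/7)*1086*(457 - 1086)) = 1/(301083 + (2/7)*1086*(-629)) = 1/(301083 - 1366188/7) = 1/(741393/7) = 7/741393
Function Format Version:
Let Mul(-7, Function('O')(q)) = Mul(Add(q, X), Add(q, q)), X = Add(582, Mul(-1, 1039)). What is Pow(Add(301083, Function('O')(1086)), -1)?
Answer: Rational(7, 741393) ≈ 9.4417e-6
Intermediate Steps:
X = -457 (X = Add(582, -1039) = -457)
Function('O')(q) = Mul(Rational(-2, 7), q, Add(-457, q)) (Function('O')(q) = Mul(Rational(-1, 7), Mul(Add(q, -457), Add(q, q))) = Mul(Rational(-1, 7), Mul(Add(-457, q), Mul(2, q))) = Mul(Rational(-1, 7), Mul(2, q, Add(-457, q))) = Mul(Rational(-2, 7), q, Add(-457, q)))
Pow(Add(301083, Function('O')(1086)), -1) = Pow(Add(301083, Mul(Rational(2, 7), 1086, Add(457, Mul(-1, 1086)))), -1) = Pow(Add(301083, Mul(Rational(2, 7), 1086, Add(457, -1086))), -1) = Pow(Add(301083, Mul(Rational(2, 7), 1086, -629)), -1) = Pow(Add(301083, Rational(-1366188, 7)), -1) = Pow(Rational(741393, 7), -1) = Rational(7, 741393)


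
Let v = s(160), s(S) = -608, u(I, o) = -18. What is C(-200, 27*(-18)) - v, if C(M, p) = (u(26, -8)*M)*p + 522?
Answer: -1748470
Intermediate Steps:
C(M, p) = 522 - 18*M*p (C(M, p) = (-18*M)*p + 522 = -18*M*p + 522 = 522 - 18*M*p)
v = -608
C(-200, 27*(-18)) - v = (522 - 18*(-200)*27*(-18)) - 1*(-608) = (522 - 18*(-200)*(-486)) + 608 = (522 - 1749600) + 608 = -1749078 + 608 = -1748470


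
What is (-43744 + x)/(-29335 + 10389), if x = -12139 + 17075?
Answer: 19404/9473 ≈ 2.0483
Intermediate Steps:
x = 4936
(-43744 + x)/(-29335 + 10389) = (-43744 + 4936)/(-29335 + 10389) = -38808/(-18946) = -38808*(-1/18946) = 19404/9473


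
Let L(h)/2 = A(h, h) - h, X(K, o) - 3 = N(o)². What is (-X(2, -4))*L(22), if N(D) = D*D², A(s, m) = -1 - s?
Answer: 368910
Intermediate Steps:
N(D) = D³
X(K, o) = 3 + o⁶ (X(K, o) = 3 + (o³)² = 3 + o⁶)
L(h) = -2 - 4*h (L(h) = 2*((-1 - h) - h) = 2*(-1 - 2*h) = -2 - 4*h)
(-X(2, -4))*L(22) = (-(3 + (-4)⁶))*(-2 - 4*22) = (-(3 + 4096))*(-2 - 88) = -1*4099*(-90) = -4099*(-90) = 368910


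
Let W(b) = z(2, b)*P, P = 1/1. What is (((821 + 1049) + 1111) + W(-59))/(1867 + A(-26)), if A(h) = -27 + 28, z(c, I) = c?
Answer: 2983/1868 ≈ 1.5969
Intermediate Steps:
P = 1 (P = 1*1 = 1)
A(h) = 1
W(b) = 2 (W(b) = 2*1 = 2)
(((821 + 1049) + 1111) + W(-59))/(1867 + A(-26)) = (((821 + 1049) + 1111) + 2)/(1867 + 1) = ((1870 + 1111) + 2)/1868 = (2981 + 2)*(1/1868) = 2983*(1/1868) = 2983/1868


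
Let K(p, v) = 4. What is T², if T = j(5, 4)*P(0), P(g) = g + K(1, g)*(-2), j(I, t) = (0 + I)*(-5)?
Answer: 40000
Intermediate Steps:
j(I, t) = -5*I (j(I, t) = I*(-5) = -5*I)
P(g) = -8 + g (P(g) = g + 4*(-2) = g - 8 = -8 + g)
T = 200 (T = (-5*5)*(-8 + 0) = -25*(-8) = 200)
T² = 200² = 40000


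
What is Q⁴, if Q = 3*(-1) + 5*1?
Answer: 16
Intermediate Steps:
Q = 2 (Q = -3 + 5 = 2)
Q⁴ = 2⁴ = 16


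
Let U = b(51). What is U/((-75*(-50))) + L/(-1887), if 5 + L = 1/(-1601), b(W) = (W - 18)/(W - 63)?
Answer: 28952681/15105435000 ≈ 0.0019167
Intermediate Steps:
b(W) = (-18 + W)/(-63 + W)
L = -8006/1601 (L = -5 + 1/(-1601) = -5 - 1/1601 = -8006/1601 ≈ -5.0006)
U = -11/4 (U = (-18 + 51)/(-63 + 51) = 33/(-12) = -1/12*33 = -11/4 ≈ -2.7500)
U/((-75*(-50))) + L/(-1887) = -11/(4*((-75*(-50)))) - 8006/1601/(-1887) = -11/4/3750 - 8006/1601*(-1/1887) = -11/4*1/3750 + 8006/3021087 = -11/15000 + 8006/3021087 = 28952681/15105435000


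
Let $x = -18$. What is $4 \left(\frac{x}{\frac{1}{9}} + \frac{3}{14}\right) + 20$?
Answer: $- \frac{4390}{7} \approx -627.14$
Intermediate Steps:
$4 \left(\frac{x}{\frac{1}{9}} + \frac{3}{14}\right) + 20 = 4 \left(- \frac{18}{\frac{1}{9}} + \frac{3}{14}\right) + 20 = 4 \left(- 18 \frac{1}{\frac{1}{9}} + 3 \cdot \frac{1}{14}\right) + 20 = 4 \left(\left(-18\right) 9 + \frac{3}{14}\right) + 20 = 4 \left(-162 + \frac{3}{14}\right) + 20 = 4 \left(- \frac{2265}{14}\right) + 20 = - \frac{4530}{7} + 20 = - \frac{4390}{7}$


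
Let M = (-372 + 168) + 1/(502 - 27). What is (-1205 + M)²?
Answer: 447927687076/225625 ≈ 1.9853e+6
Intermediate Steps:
M = -96899/475 (M = -204 + 1/475 = -96899/475 ≈ -204.00)
(-1205 + M)² = (-1205 - 96899/475)² = (-669274/475)² = 447927687076/225625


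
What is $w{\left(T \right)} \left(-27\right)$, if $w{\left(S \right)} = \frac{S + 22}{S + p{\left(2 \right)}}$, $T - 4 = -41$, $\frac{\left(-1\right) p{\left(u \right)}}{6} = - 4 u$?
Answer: $\frac{405}{11} \approx 36.818$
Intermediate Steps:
$p{\left(u \right)} = 24 u$ ($p{\left(u \right)} = - 6 \left(- 4 u\right) = 24 u$)
$T = -37$ ($T = 4 - 41 = -37$)
$w{\left(S \right)} = \frac{22 + S}{48 + S}$ ($w{\left(S \right)} = \frac{S + 22}{S + 24 \cdot 2} = \frac{22 + S}{S + 48} = \frac{22 + S}{48 + S}$)
$w{\left(T \right)} \left(-27\right) = \frac{22 - 37}{48 - 37} \left(-27\right) = \frac{1}{11} \left(-15\right) \left(-27\right) = \left(- \frac{15}{11}\right) \left(-27\right) = \frac{405}{11}$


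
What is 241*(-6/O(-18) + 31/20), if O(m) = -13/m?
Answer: -423437/260 ≈ -1628.6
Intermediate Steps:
241*(-6/O(-18) + 31/20) = 241*(-6/((-13/(-18))) + 31/20) = 241*(-6/((-13*(-1/18))) + 31*(1/20)) = 241*(-6/13/18 + 31/20) = 241*(-6*18/13 + 31/20) = 241*(-108/13 + 31/20) = 241*(-1757/260) = -423437/260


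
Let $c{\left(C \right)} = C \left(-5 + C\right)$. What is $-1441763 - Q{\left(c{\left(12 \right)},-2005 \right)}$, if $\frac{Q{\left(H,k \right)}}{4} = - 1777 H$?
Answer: $-844691$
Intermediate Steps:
$Q{\left(H,k \right)} = - 7108 H$ ($Q{\left(H,k \right)} = 4 \left(- 1777 H\right) = - 7108 H$)
$-1441763 - Q{\left(c{\left(12 \right)},-2005 \right)} = -1441763 - - 7108 \cdot 12 \left(-5 + 12\right) = -1441763 - - 7108 \cdot 12 \cdot 7 = -1441763 - \left(-7108\right) 84 = -1441763 - -597072 = -1441763 + 597072 = -844691$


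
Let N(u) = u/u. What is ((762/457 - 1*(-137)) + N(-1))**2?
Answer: 4074013584/208849 ≈ 19507.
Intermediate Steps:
N(u) = 1
((762/457 - 1*(-137)) + N(-1))**2 = ((762/457 - 1*(-137)) + 1)**2 = ((762*(1/457) + 137) + 1)**2 = ((762/457 + 137) + 1)**2 = (63371/457 + 1)**2 = (63828/457)**2 = 4074013584/208849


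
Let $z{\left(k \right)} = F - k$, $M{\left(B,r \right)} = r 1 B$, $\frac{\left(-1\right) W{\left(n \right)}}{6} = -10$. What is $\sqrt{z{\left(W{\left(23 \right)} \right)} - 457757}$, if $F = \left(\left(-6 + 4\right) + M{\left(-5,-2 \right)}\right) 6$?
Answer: $i \sqrt{457769} \approx 676.59 i$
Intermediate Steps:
$W{\left(n \right)} = 60$ ($W{\left(n \right)} = \left(-6\right) \left(-10\right) = 60$)
$M{\left(B,r \right)} = B r$ ($M{\left(B,r \right)} = r B = B r$)
$F = 48$ ($F = \left(\left(-6 + 4\right) - -10\right) 6 = \left(-2 + 10\right) 6 = 8 \cdot 6 = 48$)
$z{\left(k \right)} = 48 - k$
$\sqrt{z{\left(W{\left(23 \right)} \right)} - 457757} = \sqrt{\left(48 - 60\right) - 457757} = \sqrt{-12 - 457757} = \sqrt{-457769} = i \sqrt{457769}$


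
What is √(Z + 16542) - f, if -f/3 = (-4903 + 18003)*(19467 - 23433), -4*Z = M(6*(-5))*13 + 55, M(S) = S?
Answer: -155863800 + √66503/2 ≈ -1.5586e+8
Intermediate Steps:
Z = 335/4 (Z = -((6*(-5))*13 + 55)/4 = -(-30*13 + 55)/4 = -(-390 + 55)/4 = -¼*(-335) = 335/4 ≈ 83.750)
f = 155863800 (f = -3*(-4903 + 18003)*(19467 - 23433) = -39300*(-3966) = -3*(-51954600) = 155863800)
√(Z + 16542) - f = √(335/4 + 16542) - 1*155863800 = √(66503/4) - 155863800 = √66503/2 - 155863800 = -155863800 + √66503/2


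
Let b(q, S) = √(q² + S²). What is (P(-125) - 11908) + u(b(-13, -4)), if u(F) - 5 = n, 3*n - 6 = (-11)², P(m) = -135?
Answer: -35987/3 ≈ -11996.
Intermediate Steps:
b(q, S) = √(S² + q²)
n = 127/3 (n = 2 + (⅓)*(-11)² = 2 + (⅓)*121 = 2 + 121/3 = 127/3 ≈ 42.333)
u(F) = 142/3 (u(F) = 5 + 127/3 = 142/3)
(P(-125) - 11908) + u(b(-13, -4)) = (-135 - 11908) + 142/3 = -12043 + 142/3 = -35987/3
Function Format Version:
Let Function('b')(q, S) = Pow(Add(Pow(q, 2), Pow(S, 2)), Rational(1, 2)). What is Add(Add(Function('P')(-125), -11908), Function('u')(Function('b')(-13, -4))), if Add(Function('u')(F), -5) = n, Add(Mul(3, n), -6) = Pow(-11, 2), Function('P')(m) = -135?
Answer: Rational(-35987, 3) ≈ -11996.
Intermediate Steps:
Function('b')(q, S) = Pow(Add(Pow(S, 2), Pow(q, 2)), Rational(1, 2))
n = Rational(127, 3) (n = Add(2, Mul(Rational(1, 3), Pow(-11, 2))) = Add(2, Mul(Rational(1, 3), 121)) = Add(2, Rational(121, 3)) = Rational(127, 3) ≈ 42.333)
Function('u')(F) = Rational(142, 3) (Function('u')(F) = Add(5, Rational(127, 3)) = Rational(142, 3))
Add(Add(Function('P')(-125), -11908), Function('u')(Function('b')(-13, -4))) = Add(Add(-135, -11908), Rational(142, 3)) = Add(-12043, Rational(142, 3)) = Rational(-35987, 3)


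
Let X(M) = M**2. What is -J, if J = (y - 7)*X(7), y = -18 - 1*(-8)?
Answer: 833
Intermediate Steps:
y = -10 (y = -18 + 8 = -10)
J = -833 (J = (-10 - 7)*7**2 = -17*49 = -833)
-J = -1*(-833) = 833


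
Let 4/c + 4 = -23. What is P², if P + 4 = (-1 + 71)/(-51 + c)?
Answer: 54967396/1907161 ≈ 28.822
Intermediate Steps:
c = -4/27 (c = 4/(-4 - 23) = 4/(-27) = 4*(-1/27) = -4/27 ≈ -0.14815)
P = -7414/1381 (P = -4 + (-1 + 71)/(-51 - 4/27) = -4 + 70/(-1381/27) = -4 + 70*(-27/1381) = -4 - 1890/1381 = -7414/1381 ≈ -5.3686)
P² = (-7414/1381)² = 54967396/1907161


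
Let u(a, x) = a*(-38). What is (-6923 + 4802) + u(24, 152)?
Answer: -3033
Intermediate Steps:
u(a, x) = -38*a
(-6923 + 4802) + u(24, 152) = (-6923 + 4802) - 38*24 = -2121 - 912 = -3033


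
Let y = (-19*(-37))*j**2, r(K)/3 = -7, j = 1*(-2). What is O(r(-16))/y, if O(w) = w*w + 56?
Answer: 497/2812 ≈ 0.17674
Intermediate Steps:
j = -2
r(K) = -21 (r(K) = 3*(-7) = -21)
O(w) = 56 + w**2 (O(w) = w**2 + 56 = 56 + w**2)
y = 2812 (y = -19*(-37)*(-2)**2 = 703*4 = 2812)
O(r(-16))/y = (56 + (-21)**2)/2812 = (56 + 441)*(1/2812) = 497*(1/2812) = 497/2812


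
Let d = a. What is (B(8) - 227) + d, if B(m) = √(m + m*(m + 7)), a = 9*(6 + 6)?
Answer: -119 + 8*√2 ≈ -107.69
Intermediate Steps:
a = 108 (a = 9*12 = 108)
d = 108
B(m) = √(m + m*(7 + m))
(B(8) - 227) + d = (√(8*(8 + 8)) - 227) + 108 = (√(8*16) - 227) + 108 = (√128 - 227) + 108 = (8*√2 - 227) + 108 = (-227 + 8*√2) + 108 = -119 + 8*√2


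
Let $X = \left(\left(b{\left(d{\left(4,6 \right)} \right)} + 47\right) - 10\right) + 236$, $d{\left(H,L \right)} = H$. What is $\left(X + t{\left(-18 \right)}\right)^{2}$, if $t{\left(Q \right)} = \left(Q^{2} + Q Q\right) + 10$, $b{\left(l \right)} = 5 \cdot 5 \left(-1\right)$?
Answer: $820836$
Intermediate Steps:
$b{\left(l \right)} = -25$ ($b{\left(l \right)} = 25 \left(-1\right) = -25$)
$X = 248$ ($X = \left(\left(-25 + 47\right) - 10\right) + 236 = \left(22 - 10\right) + 236 = 12 + 236 = 248$)
$t{\left(Q \right)} = 10 + 2 Q^{2}$ ($t{\left(Q \right)} = \left(Q^{2} + Q^{2}\right) + 10 = 2 Q^{2} + 10 = 10 + 2 Q^{2}$)
$\left(X + t{\left(-18 \right)}\right)^{2} = \left(248 + \left(10 + 2 \left(-18\right)^{2}\right)\right)^{2} = \left(248 + \left(10 + 2 \cdot 324\right)\right)^{2} = \left(248 + \left(10 + 648\right)\right)^{2} = \left(248 + 658\right)^{2} = 906^{2} = 820836$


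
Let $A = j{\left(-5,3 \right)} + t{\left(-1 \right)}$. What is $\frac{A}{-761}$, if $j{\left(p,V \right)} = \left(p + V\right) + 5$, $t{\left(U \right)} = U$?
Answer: $- \frac{2}{761} \approx -0.0026281$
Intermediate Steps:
$j{\left(p,V \right)} = 5 + V + p$ ($j{\left(p,V \right)} = \left(V + p\right) + 5 = 5 + V + p$)
$A = 2$ ($A = \left(5 + 3 - 5\right) - 1 = 3 - 1 = 2$)
$\frac{A}{-761} = \frac{2}{-761} = 2 \left(- \frac{1}{761}\right) = - \frac{2}{761}$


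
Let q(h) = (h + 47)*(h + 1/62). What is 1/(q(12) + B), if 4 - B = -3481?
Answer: 62/260025 ≈ 0.00023844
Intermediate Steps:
B = 3485 (B = 4 - 1*(-3481) = 4 + 3481 = 3485)
q(h) = (47 + h)*(1/62 + h) (q(h) = (47 + h)*(h + 1/62) = (47 + h)*(1/62 + h))
1/(q(12) + B) = 1/((47/62 + 12² + (2915/62)*12) + 3485) = 1/((47/62 + 144 + 17490/31) + 3485) = 1/(43955/62 + 3485) = 1/(260025/62) = 62/260025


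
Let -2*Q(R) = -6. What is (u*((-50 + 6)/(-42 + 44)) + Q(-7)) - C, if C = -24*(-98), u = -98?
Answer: -193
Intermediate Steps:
Q(R) = 3 (Q(R) = -½*(-6) = 3)
C = 2352
(u*((-50 + 6)/(-42 + 44)) + Q(-7)) - C = (-98*(-50 + 6)/(-42 + 44) + 3) - 1*2352 = (-(-4312)/2 + 3) - 2352 = (-98*(-22) + 3) - 2352 = (2156 + 3) - 2352 = 2159 - 2352 = -193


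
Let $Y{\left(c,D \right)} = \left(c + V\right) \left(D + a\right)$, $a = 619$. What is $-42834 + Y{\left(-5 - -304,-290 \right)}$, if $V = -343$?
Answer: $-57310$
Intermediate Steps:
$Y{\left(c,D \right)} = \left(-343 + c\right) \left(619 + D\right)$ ($Y{\left(c,D \right)} = \left(c - 343\right) \left(D + 619\right) = \left(-343 + c\right) \left(619 + D\right)$)
$-42834 + Y{\left(-5 - -304,-290 \right)} = -42834 - \left(112847 - 329 \left(-5 - -304\right)\right) = -42834 + \left(-212317 + 99470 + 619 \left(-5 + 304\right) - 290 \left(-5 + 304\right)\right) = -42834 + \left(-212317 + 99470 + 619 \cdot 299 - 86710\right) = -42834 + \left(-212317 + 99470 + 185081 - 86710\right) = -42834 - 14476 = -57310$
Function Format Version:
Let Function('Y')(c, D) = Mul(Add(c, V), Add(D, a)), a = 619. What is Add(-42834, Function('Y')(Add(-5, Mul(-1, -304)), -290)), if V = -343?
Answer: -57310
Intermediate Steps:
Function('Y')(c, D) = Mul(Add(-343, c), Add(619, D)) (Function('Y')(c, D) = Mul(Add(c, -343), Add(D, 619)) = Mul(Add(-343, c), Add(619, D)))
Add(-42834, Function('Y')(Add(-5, Mul(-1, -304)), -290)) = Add(-42834, Add(-212317, Mul(-343, -290), Mul(619, Add(-5, Mul(-1, -304))), Mul(-290, Add(-5, Mul(-1, -304))))) = Add(-42834, Add(-212317, 99470, Mul(619, Add(-5, 304)), Mul(-290, Add(-5, 304)))) = Add(-42834, Add(-212317, 99470, Mul(619, 299), Mul(-290, 299))) = Add(-42834, Add(-212317, 99470, 185081, -86710)) = Add(-42834, -14476) = -57310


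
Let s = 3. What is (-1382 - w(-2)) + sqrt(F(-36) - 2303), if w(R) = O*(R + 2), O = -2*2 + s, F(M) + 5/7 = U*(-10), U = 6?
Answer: -1382 + I*sqrt(115822)/7 ≈ -1382.0 + 48.618*I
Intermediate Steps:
F(M) = -425/7 (F(M) = -5/7 + 6*(-10) = -5/7 - 60 = -425/7)
O = -1 (O = -2*2 + 3 = -4 + 3 = -1)
w(R) = -2 - R (w(R) = -(R + 2) = -(2 + R) = -2 - R)
(-1382 - w(-2)) + sqrt(F(-36) - 2303) = (-1382 - (-2 - 1*(-2))) + sqrt(-425/7 - 2303) = (-1382 - (-2 + 2)) + sqrt(-16546/7) = (-1382 - 1*0) + I*sqrt(115822)/7 = (-1382 + 0) + I*sqrt(115822)/7 = -1382 + I*sqrt(115822)/7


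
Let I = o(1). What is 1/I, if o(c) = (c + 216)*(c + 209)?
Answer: 1/45570 ≈ 2.1944e-5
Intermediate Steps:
o(c) = (209 + c)*(216 + c) (o(c) = (216 + c)*(209 + c) = (209 + c)*(216 + c))
I = 45570 (I = 45144 + 1² + 425*1 = 45144 + 1 + 425 = 45570)
1/I = 1/45570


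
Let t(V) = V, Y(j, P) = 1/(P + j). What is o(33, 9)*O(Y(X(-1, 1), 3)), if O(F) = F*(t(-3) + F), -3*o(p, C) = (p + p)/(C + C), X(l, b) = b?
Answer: 121/144 ≈ 0.84028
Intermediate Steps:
o(p, C) = -p/(3*C) (o(p, C) = -(p + p)/(3*(C + C)) = -2*p/(3*(2*C)) = -2*p*1/(2*C)/3 = -p/(3*C))
O(F) = F*(-3 + F)
o(33, 9)*O(Y(X(-1, 1), 3)) = (-⅓*33/9)*((-3 + 1/(3 + 1))/(3 + 1)) = (-⅓*33*⅑)*((-3 + 1/4)/4) = -11*(-3 + ¼)/36 = -11*(-11)/(36*4) = -11/9*(-11/16) = 121/144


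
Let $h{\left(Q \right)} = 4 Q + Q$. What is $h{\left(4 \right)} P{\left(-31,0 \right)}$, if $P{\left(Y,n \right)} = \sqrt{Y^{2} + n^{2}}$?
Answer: $620$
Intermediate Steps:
$h{\left(Q \right)} = 5 Q$
$h{\left(4 \right)} P{\left(-31,0 \right)} = 5 \cdot 4 \sqrt{\left(-31\right)^{2} + 0^{2}} = 20 \sqrt{961 + 0} = 20 \sqrt{961} = 20 \cdot 31 = 620$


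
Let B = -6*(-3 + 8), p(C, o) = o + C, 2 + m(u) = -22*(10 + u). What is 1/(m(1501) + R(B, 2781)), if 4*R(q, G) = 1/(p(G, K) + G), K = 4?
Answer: -22264/740144415 ≈ -3.0081e-5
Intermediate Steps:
m(u) = -222 - 22*u (m(u) = -2 - 22*(10 + u) = -2 + (-220 - 22*u) = -222 - 22*u)
p(C, o) = C + o
B = -30 (B = -6*5 = -30)
R(q, G) = 1/(4*(4 + 2*G)) (R(q, G) = 1/(4*((G + 4) + G)) = 1/(4*((4 + G) + G)) = 1/(4*(4 + 2*G)))
1/(m(1501) + R(B, 2781)) = 1/((-222 - 22*1501) + 1/(8*(2 + 2781))) = 1/((-222 - 33022) + (⅛)/2783) = 1/(-33244 + (⅛)*(1/2783)) = 1/(-33244 + 1/22264) = 1/(-740144415/22264) = -22264/740144415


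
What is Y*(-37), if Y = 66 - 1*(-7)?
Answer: -2701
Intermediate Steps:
Y = 73 (Y = 66 + 7 = 73)
Y*(-37) = 73*(-37) = -2701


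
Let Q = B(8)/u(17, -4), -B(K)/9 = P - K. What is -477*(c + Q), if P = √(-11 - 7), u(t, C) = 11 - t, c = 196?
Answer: -87768 - 4293*I*√2/2 ≈ -87768.0 - 3035.6*I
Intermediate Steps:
P = 3*I*√2 (P = √(-18) = 3*I*√2 ≈ 4.2426*I)
B(K) = 9*K - 27*I*√2 (B(K) = -9*(3*I*√2 - K) = -9*(-K + 3*I*√2) = 9*K - 27*I*√2)
Q = -12 + 9*I*√2/2 (Q = (9*8 - 27*I*√2)/(11 - 1*17) = (72 - 27*I*√2)/(11 - 17) = (72 - 27*I*√2)/(-6) = (72 - 27*I*√2)*(-⅙) = -12 + 9*I*√2/2 ≈ -12.0 + 6.364*I)
-477*(c + Q) = -477*(196 + (-12 + 9*I*√2/2)) = -477*(184 + 9*I*√2/2) = -87768 - 4293*I*√2/2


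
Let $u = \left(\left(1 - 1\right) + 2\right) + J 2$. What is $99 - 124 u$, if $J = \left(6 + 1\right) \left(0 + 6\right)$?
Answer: $-10565$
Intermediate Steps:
$J = 42$ ($J = 7 \cdot 6 = 42$)
$u = 86$ ($u = \left(\left(1 - 1\right) + 2\right) + 42 \cdot 2 = \left(0 + 2\right) + 84 = 2 + 84 = 86$)
$99 - 124 u = 99 - 10664 = -10565$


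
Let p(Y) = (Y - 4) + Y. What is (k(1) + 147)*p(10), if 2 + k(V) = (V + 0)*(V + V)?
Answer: 2352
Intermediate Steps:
p(Y) = -4 + 2*Y (p(Y) = (-4 + Y) + Y = -4 + 2*Y)
k(V) = -2 + 2*V² (k(V) = -2 + (V + 0)*(V + V) = -2 + V*(2*V) = -2 + 2*V²)
(k(1) + 147)*p(10) = ((-2 + 2*1²) + 147)*(-4 + 2*10) = ((-2 + 2*1) + 147)*(-4 + 20) = ((-2 + 2) + 147)*16 = (0 + 147)*16 = 147*16 = 2352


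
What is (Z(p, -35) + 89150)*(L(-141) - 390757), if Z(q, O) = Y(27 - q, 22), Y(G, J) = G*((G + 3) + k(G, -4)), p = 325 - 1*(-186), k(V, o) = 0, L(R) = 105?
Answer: -125771974008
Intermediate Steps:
p = 511 (p = 325 + 186 = 511)
Y(G, J) = G*(3 + G) (Y(G, J) = G*((G + 3) + 0) = G*((3 + G) + 0) = G*(3 + G))
Z(q, O) = (27 - q)*(30 - q) (Z(q, O) = (27 - q)*(3 + (27 - q)) = (27 - q)*(30 - q))
(Z(p, -35) + 89150)*(L(-141) - 390757) = ((-30 + 511)*(-27 + 511) + 89150)*(105 - 390757) = (481*484 + 89150)*(-390652) = (232804 + 89150)*(-390652) = 321954*(-390652) = -125771974008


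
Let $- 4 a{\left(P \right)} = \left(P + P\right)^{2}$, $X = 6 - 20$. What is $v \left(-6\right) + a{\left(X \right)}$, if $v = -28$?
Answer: $-28$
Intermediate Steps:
$X = -14$ ($X = 6 - 20 = -14$)
$a{\left(P \right)} = - P^{2}$ ($a{\left(P \right)} = - \frac{\left(P + P\right)^{2}}{4} = - \frac{\left(2 P\right)^{2}}{4} = - \frac{4 P^{2}}{4} = - P^{2}$)
$v \left(-6\right) + a{\left(X \right)} = \left(-28\right) \left(-6\right) - \left(-14\right)^{2} = 168 - 196 = -28$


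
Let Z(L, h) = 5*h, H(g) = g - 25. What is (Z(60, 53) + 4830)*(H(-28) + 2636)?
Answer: 13160385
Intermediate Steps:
H(g) = -25 + g
(Z(60, 53) + 4830)*(H(-28) + 2636) = (5*53 + 4830)*((-25 - 28) + 2636) = (265 + 4830)*(-53 + 2636) = 5095*2583 = 13160385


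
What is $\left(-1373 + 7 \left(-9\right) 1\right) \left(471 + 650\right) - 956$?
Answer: $-1610712$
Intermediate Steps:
$\left(-1373 + 7 \left(-9\right) 1\right) \left(471 + 650\right) - 956 = \left(-1373 - 63\right) 1121 - 956 = \left(-1436\right) 1121 - 956 = -1609756 - 956 = -1610712$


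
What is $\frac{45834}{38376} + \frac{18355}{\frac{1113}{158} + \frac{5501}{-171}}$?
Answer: $- \frac{633337842775}{868365732} \approx -729.34$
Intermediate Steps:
$\frac{45834}{38376} + \frac{18355}{\frac{1113}{158} + \frac{5501}{-171}} = 45834 \cdot \frac{1}{38376} + \frac{18355}{1113 \cdot \frac{1}{158} + 5501 \left(- \frac{1}{171}\right)} = \frac{7639}{6396} + \frac{18355}{\frac{1113}{158} - \frac{5501}{171}} = \frac{7639}{6396} + \frac{18355}{- \frac{678835}{27018}} = \frac{7639}{6396} + 18355 \left(- \frac{27018}{678835}\right) = \frac{7639}{6396} - \frac{99183078}{135767} = - \frac{633337842775}{868365732}$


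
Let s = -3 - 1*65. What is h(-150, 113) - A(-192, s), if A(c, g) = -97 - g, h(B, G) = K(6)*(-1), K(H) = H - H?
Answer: 29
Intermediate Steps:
s = -68 (s = -3 - 65 = -68)
K(H) = 0
h(B, G) = 0 (h(B, G) = 0*(-1) = 0)
h(-150, 113) - A(-192, s) = 0 - (-97 - 1*(-68)) = 0 - (-97 + 68) = 0 - 1*(-29) = 0 + 29 = 29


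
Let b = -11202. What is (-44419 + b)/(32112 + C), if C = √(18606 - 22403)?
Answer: -1786101552/1031184341 + 55621*I*√3797/1031184341 ≈ -1.7321 + 0.0033237*I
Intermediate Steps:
C = I*√3797 (C = √(-3797) = I*√3797 ≈ 61.62*I)
(-44419 + b)/(32112 + C) = (-44419 - 11202)/(32112 + I*√3797) = -55621/(32112 + I*√3797)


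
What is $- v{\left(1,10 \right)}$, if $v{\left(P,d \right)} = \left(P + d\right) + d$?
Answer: $-21$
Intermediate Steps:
$v{\left(P,d \right)} = P + 2 d$
$- v{\left(1,10 \right)} = - (1 + 2 \cdot 10) = - (1 + 20) = \left(-1\right) 21 = -21$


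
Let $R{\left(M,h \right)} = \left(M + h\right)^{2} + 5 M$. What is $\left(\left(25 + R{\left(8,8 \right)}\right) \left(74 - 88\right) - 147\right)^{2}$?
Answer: $21538881$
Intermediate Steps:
$\left(\left(25 + R{\left(8,8 \right)}\right) \left(74 - 88\right) - 147\right)^{2} = \left(\left(25 + \left(\left(8 + 8\right)^{2} + 5 \cdot 8\right)\right) \left(74 - 88\right) - 147\right)^{2} = \left(\left(25 + \left(16^{2} + 40\right)\right) \left(-14\right) + \left(-161 + 14\right)\right)^{2} = \left(\left(25 + \left(256 + 40\right)\right) \left(-14\right) - 147\right)^{2} = \left(\left(25 + 296\right) \left(-14\right) - 147\right)^{2} = \left(321 \left(-14\right) - 147\right)^{2} = \left(-4494 - 147\right)^{2} = \left(-4641\right)^{2} = 21538881$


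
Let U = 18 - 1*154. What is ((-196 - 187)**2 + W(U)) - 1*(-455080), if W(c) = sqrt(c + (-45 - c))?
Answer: 601769 + 3*I*sqrt(5) ≈ 6.0177e+5 + 6.7082*I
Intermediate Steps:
U = -136 (U = 18 - 154 = -136)
W(c) = 3*I*sqrt(5) (W(c) = sqrt(-45) = 3*I*sqrt(5))
((-196 - 187)**2 + W(U)) - 1*(-455080) = ((-196 - 187)**2 + 3*I*sqrt(5)) - 1*(-455080) = ((-383)**2 + 3*I*sqrt(5)) + 455080 = (146689 + 3*I*sqrt(5)) + 455080 = 601769 + 3*I*sqrt(5)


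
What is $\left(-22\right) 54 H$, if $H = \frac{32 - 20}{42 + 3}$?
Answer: $- \frac{1584}{5} \approx -316.8$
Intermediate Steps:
$H = \frac{4}{15}$ ($H = \frac{12}{45} = 12 \cdot \frac{1}{45} = \frac{4}{15} \approx 0.26667$)
$\left(-22\right) 54 H = \left(-22\right) 54 \cdot \frac{4}{15} = \left(-1188\right) \frac{4}{15} = - \frac{1584}{5}$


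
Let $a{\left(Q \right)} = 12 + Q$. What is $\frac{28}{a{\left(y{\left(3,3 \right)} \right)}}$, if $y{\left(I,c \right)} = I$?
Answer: $\frac{28}{15} \approx 1.8667$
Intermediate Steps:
$\frac{28}{a{\left(y{\left(3,3 \right)} \right)}} = \frac{28}{12 + 3} = \frac{28}{15}$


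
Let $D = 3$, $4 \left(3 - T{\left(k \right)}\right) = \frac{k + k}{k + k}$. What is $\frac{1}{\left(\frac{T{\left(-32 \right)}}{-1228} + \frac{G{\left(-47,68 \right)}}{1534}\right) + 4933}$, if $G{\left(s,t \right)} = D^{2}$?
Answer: $\frac{3767504}{18585110899} \approx 0.00020272$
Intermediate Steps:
$T{\left(k \right)} = \frac{11}{4}$ ($T{\left(k \right)} = 3 - \frac{\left(k + k\right) \frac{1}{k + k}}{4} = 3 - \frac{2 k \frac{1}{2 k}}{4} = 3 - \frac{1}{4} = \frac{11}{4}$)
$G{\left(s,t \right)} = 9$ ($G{\left(s,t \right)} = 3^{2} = 9$)
$\frac{1}{\left(\frac{T{\left(-32 \right)}}{-1228} + \frac{G{\left(-47,68 \right)}}{1534}\right) + 4933} = \frac{1}{\left(\frac{11}{4 \left(-1228\right)} + \frac{9}{1534}\right) + 4933} = \frac{1}{\left(\frac{11}{4} \left(- \frac{1}{1228}\right) + 9 \cdot \frac{1}{1534}\right) + 4933} = \frac{1}{\left(- \frac{11}{4912} + \frac{9}{1534}\right) + 4933} = \frac{1}{\frac{13667}{3767504} + 4933} = \frac{1}{\frac{18585110899}{3767504}} = \frac{3767504}{18585110899}$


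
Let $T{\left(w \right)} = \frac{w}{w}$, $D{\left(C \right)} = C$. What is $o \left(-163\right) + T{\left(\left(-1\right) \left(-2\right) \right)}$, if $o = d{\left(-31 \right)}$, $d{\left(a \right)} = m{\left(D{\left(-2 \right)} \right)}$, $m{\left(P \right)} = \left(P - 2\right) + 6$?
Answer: $-325$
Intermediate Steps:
$T{\left(w \right)} = 1$
$m{\left(P \right)} = 4 + P$ ($m{\left(P \right)} = \left(-2 + P\right) + 6 = 4 + P$)
$d{\left(a \right)} = 2$ ($d{\left(a \right)} = 4 - 2 = 2$)
$o = 2$
$o \left(-163\right) + T{\left(\left(-1\right) \left(-2\right) \right)} = 2 \left(-163\right) + 1 = -326 + 1 = -325$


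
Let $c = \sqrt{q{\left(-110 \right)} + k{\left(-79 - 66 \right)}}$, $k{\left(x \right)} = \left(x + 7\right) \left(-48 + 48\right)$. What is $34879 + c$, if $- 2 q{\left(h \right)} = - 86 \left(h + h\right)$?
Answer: $34879 + 2 i \sqrt{2365} \approx 34879.0 + 97.263 i$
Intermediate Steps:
$k{\left(x \right)} = 0$ ($k{\left(x \right)} = \left(7 + x\right) 0 = 0$)
$q{\left(h \right)} = 86 h$ ($q{\left(h \right)} = - \frac{\left(-86\right) \left(h + h\right)}{2} = - \frac{\left(-86\right) 2 h}{2} = - \frac{\left(-172\right) h}{2} = 86 h$)
$c = 2 i \sqrt{2365}$ ($c = \sqrt{86 \left(-110\right) + 0} = \sqrt{-9460 + 0} = \sqrt{-9460} = 2 i \sqrt{2365} \approx 97.263 i$)
$34879 + c = 34879 + 2 i \sqrt{2365}$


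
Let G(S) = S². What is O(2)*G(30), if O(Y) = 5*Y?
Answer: 9000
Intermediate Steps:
O(2)*G(30) = (5*2)*30² = 10*900 = 9000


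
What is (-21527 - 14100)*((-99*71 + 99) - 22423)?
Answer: 1045759331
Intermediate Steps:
(-21527 - 14100)*((-99*71 + 99) - 22423) = -35627*((-7029 + 99) - 22423) = -35627*(-6930 - 22423) = -35627*(-29353) = 1045759331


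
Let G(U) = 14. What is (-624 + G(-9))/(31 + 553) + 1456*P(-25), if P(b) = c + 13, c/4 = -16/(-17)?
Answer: 121163135/4964 ≈ 24408.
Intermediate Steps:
c = 64/17 (c = 4*(-16/(-17)) = 4*(-16*(-1/17)) = 4*(16/17) = 64/17 ≈ 3.7647)
P(b) = 285/17 (P(b) = 64/17 + 13 = 285/17)
(-624 + G(-9))/(31 + 553) + 1456*P(-25) = (-624 + 14)/(31 + 553) + 1456*(285/17) = -610/584 + 414960/17 = -610*1/584 + 414960/17 = -305/292 + 414960/17 = 121163135/4964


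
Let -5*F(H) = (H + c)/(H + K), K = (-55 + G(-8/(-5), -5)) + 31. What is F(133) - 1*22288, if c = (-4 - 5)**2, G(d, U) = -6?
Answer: -11478534/515 ≈ -22288.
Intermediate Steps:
c = 81 (c = (-9)**2 = 81)
K = -30 (K = (-55 - 6) + 31 = -61 + 31 = -30)
F(H) = -(81 + H)/(5*(-30 + H)) (F(H) = -(H + 81)/(5*(H - 30)) = -(81 + H)/(5*(-30 + H)))
F(133) - 1*22288 = (-81 - 1*133)/(5*(-30 + 133)) - 1*22288 = (1/5)*(-81 - 133)/103 - 22288 = (1/5)*(1/103)*(-214) - 22288 = -214/515 - 22288 = -11478534/515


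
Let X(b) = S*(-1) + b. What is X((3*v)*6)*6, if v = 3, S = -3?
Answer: 342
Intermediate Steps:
X(b) = 3 + b (X(b) = -3*(-1) + b = 3 + b)
X((3*v)*6)*6 = (3 + (3*3)*6)*6 = (3 + 9*6)*6 = (3 + 54)*6 = 57*6 = 342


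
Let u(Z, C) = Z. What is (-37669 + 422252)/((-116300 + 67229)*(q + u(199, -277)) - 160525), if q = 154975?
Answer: -384583/7614703879 ≈ -5.0505e-5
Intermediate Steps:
(-37669 + 422252)/((-116300 + 67229)*(q + u(199, -277)) - 160525) = (-37669 + 422252)/((-116300 + 67229)*(154975 + 199) - 160525) = 384583/(-49071*155174 - 160525) = 384583/(-7614543354 - 160525) = 384583/(-7614703879) = 384583*(-1/7614703879) = -384583/7614703879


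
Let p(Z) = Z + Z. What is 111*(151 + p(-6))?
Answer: 15429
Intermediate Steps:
p(Z) = 2*Z
111*(151 + p(-6)) = 111*(151 + 2*(-6)) = 111*(151 - 12) = 111*139 = 15429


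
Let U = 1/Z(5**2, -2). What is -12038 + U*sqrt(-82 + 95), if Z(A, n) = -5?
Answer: -12038 - sqrt(13)/5 ≈ -12039.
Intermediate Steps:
U = -1/5 (U = 1/(-5) = -1/5 ≈ -0.20000)
-12038 + U*sqrt(-82 + 95) = -12038 - sqrt(-82 + 95)/5 = -12038 - sqrt(13)/5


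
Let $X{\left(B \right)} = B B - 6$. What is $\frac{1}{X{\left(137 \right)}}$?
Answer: $\frac{1}{18763} \approx 5.3296 \cdot 10^{-5}$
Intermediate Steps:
$X{\left(B \right)} = -6 + B^{2}$ ($X{\left(B \right)} = B^{2} - 6 = -6 + B^{2}$)
$\frac{1}{X{\left(137 \right)}} = \frac{1}{-6 + 137^{2}} = \frac{1}{-6 + 18769} = \frac{1}{18763}$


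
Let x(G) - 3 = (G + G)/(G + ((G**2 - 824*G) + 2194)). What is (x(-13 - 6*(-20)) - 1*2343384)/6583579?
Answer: -87194863736/244968391011 ≈ -0.35594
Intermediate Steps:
x(G) = 3 + 2*G/(2194 + G**2 - 823*G) (x(G) = 3 + (G + G)/(G + ((G**2 - 824*G) + 2194)) = 3 + (2*G)/(G + (2194 + G**2 - 824*G)) = 3 + (2*G)/(2194 + G**2 - 823*G) = 3 + 2*G/(2194 + G**2 - 823*G))
(x(-13 - 6*(-20)) - 1*2343384)/6583579 = ((6582 - 2467*(-13 - 6*(-20)) + 3*(-13 - 6*(-20))**2)/(2194 + (-13 - 6*(-20))**2 - 823*(-13 - 6*(-20))) - 1*2343384)/6583579 = ((6582 - 2467*(-13 + 120) + 3*(-13 + 120)**2)/(2194 + (-13 + 120)**2 - 823*(-13 + 120)) - 2343384)*(1/6583579) = ((6582 - 2467*107 + 3*107**2)/(2194 + 107**2 - 823*107) - 2343384)*(1/6583579) = ((6582 - 263969 + 3*11449)/(2194 + 11449 - 88061) - 2343384)*(1/6583579) = ((6582 - 263969 + 34347)/(-74418) - 2343384)*(1/6583579) = (-1/74418*(-223040) - 2343384)*(1/6583579) = (111520/37209 - 2343384)*(1/6583579) = -87194863736/37209*1/6583579 = -87194863736/244968391011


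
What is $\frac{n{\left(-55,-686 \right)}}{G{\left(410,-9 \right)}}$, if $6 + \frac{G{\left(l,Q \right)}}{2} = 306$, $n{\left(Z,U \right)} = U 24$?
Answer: $- \frac{686}{25} \approx -27.44$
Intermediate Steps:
$n{\left(Z,U \right)} = 24 U$
$G{\left(l,Q \right)} = 600$ ($G{\left(l,Q \right)} = -12 + 2 \cdot 306 = -12 + 612 = 600$)
$\frac{n{\left(-55,-686 \right)}}{G{\left(410,-9 \right)}} = \frac{24 \left(-686\right)}{600} = \left(-16464\right) \frac{1}{600} = - \frac{686}{25}$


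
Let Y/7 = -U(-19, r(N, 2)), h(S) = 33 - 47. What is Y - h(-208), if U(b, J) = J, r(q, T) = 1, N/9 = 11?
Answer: 7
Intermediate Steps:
N = 99 (N = 9*11 = 99)
h(S) = -14
Y = -7 (Y = 7*(-1*1) = 7*(-1) = -7)
Y - h(-208) = -7 - 1*(-14) = -7 + 14 = 7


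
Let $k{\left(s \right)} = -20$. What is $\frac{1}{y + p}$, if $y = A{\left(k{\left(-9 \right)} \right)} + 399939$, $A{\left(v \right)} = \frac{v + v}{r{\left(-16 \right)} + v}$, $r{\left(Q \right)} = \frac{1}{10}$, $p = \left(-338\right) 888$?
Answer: $\frac{199}{19859605} \approx 1.002 \cdot 10^{-5}$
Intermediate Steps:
$p = -300144$
$r{\left(Q \right)} = \frac{1}{10}$
$A{\left(v \right)} = \frac{2 v}{\frac{1}{10} + v}$ ($A{\left(v \right)} = \frac{v + v}{\frac{1}{10} + v} = \frac{2 v}{\frac{1}{10} + v}$)
$y = \frac{79588261}{199}$ ($y = 20 \left(-20\right) \frac{1}{1 + 10 \left(-20\right)} + 399939 = 20 \left(-20\right) \frac{1}{1 - 200} + 399939 = 20 \left(-20\right) \frac{1}{-199} + 399939 = 20 \left(-20\right) \left(- \frac{1}{199}\right) + 399939 = \frac{400}{199} + 399939 = \frac{79588261}{199} \approx 3.9994 \cdot 10^{5}$)
$\frac{1}{y + p} = \frac{1}{\frac{79588261}{199} - 300144} = \frac{1}{\frac{19859605}{199}} = \frac{199}{19859605}$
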